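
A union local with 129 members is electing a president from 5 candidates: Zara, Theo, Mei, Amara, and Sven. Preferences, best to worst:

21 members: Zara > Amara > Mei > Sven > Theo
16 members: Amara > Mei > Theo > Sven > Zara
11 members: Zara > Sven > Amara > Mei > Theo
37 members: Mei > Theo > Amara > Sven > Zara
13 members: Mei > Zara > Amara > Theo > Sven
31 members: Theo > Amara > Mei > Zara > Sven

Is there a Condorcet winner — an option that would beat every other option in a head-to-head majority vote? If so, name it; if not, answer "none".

none

Checking pairwise contests:
Theo beats Zara 84–45.
Mei beats Theo 98–31.
Amara beats Mei 79–50.
Theo beats Amara 68–61.
Zara beats Sven 76–53.
Every option loses at least one head-to-head, so there is no Condorcet winner.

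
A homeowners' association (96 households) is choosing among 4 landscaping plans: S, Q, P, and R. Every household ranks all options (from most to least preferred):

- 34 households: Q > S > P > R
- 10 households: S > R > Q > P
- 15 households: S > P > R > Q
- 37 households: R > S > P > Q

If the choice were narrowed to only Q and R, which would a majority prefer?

R

Voters preferring Q to R: 34; preferring R to Q: 62.
R wins the head-to-head.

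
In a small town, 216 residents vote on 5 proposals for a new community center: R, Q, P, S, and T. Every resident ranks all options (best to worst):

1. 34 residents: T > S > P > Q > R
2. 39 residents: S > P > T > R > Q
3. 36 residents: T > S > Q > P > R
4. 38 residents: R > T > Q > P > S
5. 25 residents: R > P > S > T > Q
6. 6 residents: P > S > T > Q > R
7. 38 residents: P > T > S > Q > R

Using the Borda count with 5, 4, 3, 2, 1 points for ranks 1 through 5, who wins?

T

R: 34·1 + 39·2 + 36·1 + 38·5 + 25·5 + 6·1 + 38·1 = 507
Q: 34·2 + 39·1 + 36·3 + 38·3 + 25·1 + 6·2 + 38·2 = 442
P: 34·3 + 39·4 + 36·2 + 38·2 + 25·4 + 6·5 + 38·5 = 726
S: 34·4 + 39·5 + 36·4 + 38·1 + 25·3 + 6·4 + 38·3 = 726
T: 34·5 + 39·3 + 36·5 + 38·4 + 25·2 + 6·3 + 38·4 = 839
T has the highest Borda score (839).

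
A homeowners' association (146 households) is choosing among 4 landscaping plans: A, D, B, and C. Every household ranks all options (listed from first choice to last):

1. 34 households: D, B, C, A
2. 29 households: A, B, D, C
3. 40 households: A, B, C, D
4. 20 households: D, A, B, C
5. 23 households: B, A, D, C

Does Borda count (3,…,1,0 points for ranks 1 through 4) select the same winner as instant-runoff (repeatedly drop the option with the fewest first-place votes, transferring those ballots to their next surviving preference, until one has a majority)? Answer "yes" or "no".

no

Borda — scores: A 293, D 214, B 295, C 74. Winner: B.
Instant-runoff — R1 A 69, D 54, B 23, C 0 (C out); R2 A 69, D 54, B 23 (B out); R3 A 92, D 54 (A winner). Winner: A.
The two methods disagree.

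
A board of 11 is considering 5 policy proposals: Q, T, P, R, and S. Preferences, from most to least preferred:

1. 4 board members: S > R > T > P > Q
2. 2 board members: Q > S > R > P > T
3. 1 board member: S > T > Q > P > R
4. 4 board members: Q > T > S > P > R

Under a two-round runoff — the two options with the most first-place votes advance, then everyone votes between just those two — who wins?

Round 1 first-place votes: Q 6, T 0, P 0, R 0, S 5.
Q and S advance.
Runoff: Q is preferred to S by 6 voters; S by 5.
Q wins the runoff.

Q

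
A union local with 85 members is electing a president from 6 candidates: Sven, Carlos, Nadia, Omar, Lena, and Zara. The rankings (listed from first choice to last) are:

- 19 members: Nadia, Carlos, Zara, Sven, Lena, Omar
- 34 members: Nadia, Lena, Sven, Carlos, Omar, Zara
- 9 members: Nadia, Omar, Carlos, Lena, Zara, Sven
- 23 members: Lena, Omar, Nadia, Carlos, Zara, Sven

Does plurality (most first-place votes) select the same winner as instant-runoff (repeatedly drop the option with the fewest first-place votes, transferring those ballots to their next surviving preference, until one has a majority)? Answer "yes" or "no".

yes

Plurality — first-place votes: Sven 0, Carlos 0, Nadia 62, Omar 0, Lena 23, Zara 0. Winner: Nadia.
Instant-runoff — R1 Sven 0, Carlos 0, Nadia 62, Omar 0, Lena 23, Zara 0 (Nadia winner). Winner: Nadia.
The two methods agree.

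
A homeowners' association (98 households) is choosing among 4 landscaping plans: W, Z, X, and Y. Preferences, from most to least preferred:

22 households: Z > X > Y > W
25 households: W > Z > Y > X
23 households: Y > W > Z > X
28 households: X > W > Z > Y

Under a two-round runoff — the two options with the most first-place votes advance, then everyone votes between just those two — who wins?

X

Round 1 first-place votes: W 25, Z 22, X 28, Y 23.
X and W advance.
Runoff: X is preferred to W by 50 voters; W by 48.
X wins the runoff.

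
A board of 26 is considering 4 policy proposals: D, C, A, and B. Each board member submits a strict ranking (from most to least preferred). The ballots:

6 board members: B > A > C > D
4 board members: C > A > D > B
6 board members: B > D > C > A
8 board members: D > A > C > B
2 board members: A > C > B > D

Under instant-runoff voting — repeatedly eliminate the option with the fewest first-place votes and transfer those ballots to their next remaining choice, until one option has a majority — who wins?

B

Round 1: D 8, C 4, A 2, B 12. Eliminate A.
Round 2: D 8, C 6, B 12. Eliminate C.
Round 3: D 12, B 14. B has a majority.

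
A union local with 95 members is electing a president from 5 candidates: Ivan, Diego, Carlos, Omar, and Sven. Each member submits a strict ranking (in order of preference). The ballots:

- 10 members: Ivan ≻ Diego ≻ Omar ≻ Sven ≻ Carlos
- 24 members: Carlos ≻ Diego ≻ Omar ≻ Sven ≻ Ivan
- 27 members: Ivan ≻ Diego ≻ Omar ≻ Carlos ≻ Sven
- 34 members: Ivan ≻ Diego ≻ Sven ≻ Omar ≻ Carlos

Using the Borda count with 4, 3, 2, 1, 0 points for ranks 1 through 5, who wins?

Diego

Ivan: 10·4 + 24·0 + 27·4 + 34·4 = 284
Diego: 10·3 + 24·3 + 27·3 + 34·3 = 285
Carlos: 10·0 + 24·4 + 27·1 + 34·0 = 123
Omar: 10·2 + 24·2 + 27·2 + 34·1 = 156
Sven: 10·1 + 24·1 + 27·0 + 34·2 = 102
Diego has the highest Borda score (285).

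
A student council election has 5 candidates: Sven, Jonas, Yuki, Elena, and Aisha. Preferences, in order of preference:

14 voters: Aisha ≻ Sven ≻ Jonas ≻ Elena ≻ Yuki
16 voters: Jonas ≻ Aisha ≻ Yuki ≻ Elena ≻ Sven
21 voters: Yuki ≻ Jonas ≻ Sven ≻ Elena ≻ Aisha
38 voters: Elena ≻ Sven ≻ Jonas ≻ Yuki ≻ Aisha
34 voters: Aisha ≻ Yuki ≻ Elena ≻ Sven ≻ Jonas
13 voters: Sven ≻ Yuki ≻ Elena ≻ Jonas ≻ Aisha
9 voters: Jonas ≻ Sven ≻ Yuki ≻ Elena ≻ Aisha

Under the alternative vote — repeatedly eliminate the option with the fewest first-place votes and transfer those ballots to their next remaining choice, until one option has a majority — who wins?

Yuki

Round 1: Sven 13, Jonas 25, Yuki 21, Elena 38, Aisha 48. Eliminate Sven.
Round 2: Jonas 25, Yuki 34, Elena 38, Aisha 48. Eliminate Jonas.
Round 3: Yuki 43, Elena 38, Aisha 64. Eliminate Elena.
Round 4: Yuki 81, Aisha 64. Yuki has a majority.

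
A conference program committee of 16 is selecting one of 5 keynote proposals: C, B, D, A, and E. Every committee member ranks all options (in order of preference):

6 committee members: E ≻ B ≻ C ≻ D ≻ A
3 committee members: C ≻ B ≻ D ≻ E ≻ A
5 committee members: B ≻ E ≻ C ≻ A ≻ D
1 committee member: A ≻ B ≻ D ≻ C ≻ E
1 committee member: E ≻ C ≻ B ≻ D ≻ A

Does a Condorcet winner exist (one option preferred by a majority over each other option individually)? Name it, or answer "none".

B vs C: 12–4 for B.
B vs D: 16–0 for B.
B vs A: 15–1 for B.
B vs E: 9–7 for B.
B beats every other option head-to-head.

B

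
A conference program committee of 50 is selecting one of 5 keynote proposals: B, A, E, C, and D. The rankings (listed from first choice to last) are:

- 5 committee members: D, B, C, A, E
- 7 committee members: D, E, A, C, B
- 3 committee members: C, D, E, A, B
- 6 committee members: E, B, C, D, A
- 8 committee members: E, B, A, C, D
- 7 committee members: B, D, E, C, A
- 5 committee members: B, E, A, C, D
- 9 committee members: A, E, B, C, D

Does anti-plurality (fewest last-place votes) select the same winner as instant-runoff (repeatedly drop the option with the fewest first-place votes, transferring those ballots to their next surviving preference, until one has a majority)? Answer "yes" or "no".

Anti-plurality — last-place votes: B 10, A 13, E 5, C 0, D 22. Winner: C.
Instant-runoff — R1 B 12, A 9, E 14, C 3, D 12 (C out); R2 B 12, A 9, E 14, D 15 (A out); R3 B 12, E 23, D 15 (B out); R4 E 28, D 22 (E winner). Winner: E.
The two methods disagree.

no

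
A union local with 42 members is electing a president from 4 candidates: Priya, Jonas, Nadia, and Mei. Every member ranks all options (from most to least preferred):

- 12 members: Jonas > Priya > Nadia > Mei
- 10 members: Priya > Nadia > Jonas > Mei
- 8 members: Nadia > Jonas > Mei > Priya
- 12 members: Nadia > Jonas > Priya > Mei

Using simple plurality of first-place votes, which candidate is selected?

Nadia

First-place votes: Priya 10, Jonas 12, Nadia 20, Mei 0.
Nadia has the most first-place votes.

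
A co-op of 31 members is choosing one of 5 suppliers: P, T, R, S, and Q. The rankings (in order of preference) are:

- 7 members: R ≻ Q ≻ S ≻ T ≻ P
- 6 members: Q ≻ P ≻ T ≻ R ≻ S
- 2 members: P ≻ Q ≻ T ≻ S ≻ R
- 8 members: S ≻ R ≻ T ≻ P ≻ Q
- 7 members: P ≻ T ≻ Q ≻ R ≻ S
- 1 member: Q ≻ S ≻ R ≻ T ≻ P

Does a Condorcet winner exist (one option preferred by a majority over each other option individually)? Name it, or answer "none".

none

Checking pairwise contests:
T beats P 16–15.
R beats T 16–15.
Q beats R 16–15.
R beats S 20–11.
P beats Q 17–14.
Every option loses at least one head-to-head, so there is no Condorcet winner.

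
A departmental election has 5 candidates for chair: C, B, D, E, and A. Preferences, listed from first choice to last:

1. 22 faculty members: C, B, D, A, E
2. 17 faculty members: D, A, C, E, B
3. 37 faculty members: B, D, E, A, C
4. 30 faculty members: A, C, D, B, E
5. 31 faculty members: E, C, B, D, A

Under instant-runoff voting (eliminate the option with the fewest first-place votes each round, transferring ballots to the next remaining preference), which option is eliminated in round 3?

Round 1: C 22, B 37, D 17, E 31, A 30. Eliminate D.
Round 2: C 22, B 37, E 31, A 47. Eliminate C.
Round 3: B 59, E 31, A 47. Eliminate E.

E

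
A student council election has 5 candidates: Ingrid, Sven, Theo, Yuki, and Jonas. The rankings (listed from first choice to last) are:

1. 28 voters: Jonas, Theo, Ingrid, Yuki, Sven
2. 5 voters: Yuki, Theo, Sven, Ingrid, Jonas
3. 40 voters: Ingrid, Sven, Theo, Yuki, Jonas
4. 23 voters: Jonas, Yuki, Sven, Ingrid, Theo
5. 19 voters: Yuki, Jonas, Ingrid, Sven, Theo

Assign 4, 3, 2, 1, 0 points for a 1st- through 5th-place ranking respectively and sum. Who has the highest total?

Ingrid

Ingrid: 28·2 + 5·1 + 40·4 + 23·1 + 19·2 = 282
Sven: 28·0 + 5·2 + 40·3 + 23·2 + 19·1 = 195
Theo: 28·3 + 5·3 + 40·2 + 23·0 + 19·0 = 179
Yuki: 28·1 + 5·4 + 40·1 + 23·3 + 19·4 = 233
Jonas: 28·4 + 5·0 + 40·0 + 23·4 + 19·3 = 261
Ingrid has the highest Borda score (282).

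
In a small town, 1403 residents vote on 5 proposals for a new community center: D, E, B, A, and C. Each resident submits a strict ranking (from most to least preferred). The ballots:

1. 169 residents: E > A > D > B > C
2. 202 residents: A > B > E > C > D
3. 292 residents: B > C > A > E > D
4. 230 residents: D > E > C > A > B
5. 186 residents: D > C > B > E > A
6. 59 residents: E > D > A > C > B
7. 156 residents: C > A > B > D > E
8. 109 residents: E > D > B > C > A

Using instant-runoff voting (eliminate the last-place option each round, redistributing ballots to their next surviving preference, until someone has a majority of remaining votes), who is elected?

A

Round 1: D 416, E 337, B 292, A 202, C 156. Eliminate C.
Round 2: D 416, E 337, B 292, A 358. Eliminate B.
Round 3: D 416, E 337, A 650. Eliminate E.
Round 4: D 584, A 819. A has a majority.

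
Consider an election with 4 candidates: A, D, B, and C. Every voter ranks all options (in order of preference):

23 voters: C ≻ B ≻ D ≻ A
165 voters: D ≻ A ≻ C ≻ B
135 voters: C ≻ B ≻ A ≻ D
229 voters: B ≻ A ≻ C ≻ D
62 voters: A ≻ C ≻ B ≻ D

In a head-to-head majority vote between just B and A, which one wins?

B

Voters preferring B to A: 387; preferring A to B: 227.
B wins the head-to-head.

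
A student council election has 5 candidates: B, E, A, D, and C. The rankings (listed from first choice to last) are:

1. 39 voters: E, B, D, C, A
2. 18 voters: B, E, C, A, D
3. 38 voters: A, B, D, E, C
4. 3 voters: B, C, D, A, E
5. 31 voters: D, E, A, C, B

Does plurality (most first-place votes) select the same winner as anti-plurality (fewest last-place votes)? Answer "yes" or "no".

yes

Plurality — first-place votes: B 21, E 39, A 38, D 31, C 0. Winner: E.
Anti-plurality — last-place votes: B 31, E 3, A 39, D 18, C 38. Winner: E.
The two methods agree.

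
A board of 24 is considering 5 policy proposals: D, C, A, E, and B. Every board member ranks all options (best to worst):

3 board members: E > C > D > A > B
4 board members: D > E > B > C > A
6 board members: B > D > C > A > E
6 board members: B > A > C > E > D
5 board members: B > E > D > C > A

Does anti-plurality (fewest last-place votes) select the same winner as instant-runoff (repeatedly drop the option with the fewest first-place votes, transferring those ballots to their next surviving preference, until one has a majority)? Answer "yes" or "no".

no

Anti-plurality — last-place votes: D 6, C 0, A 9, E 6, B 3. Winner: C.
Instant-runoff — R1 D 4, C 0, A 0, E 3, B 17 (B winner). Winner: B.
The two methods disagree.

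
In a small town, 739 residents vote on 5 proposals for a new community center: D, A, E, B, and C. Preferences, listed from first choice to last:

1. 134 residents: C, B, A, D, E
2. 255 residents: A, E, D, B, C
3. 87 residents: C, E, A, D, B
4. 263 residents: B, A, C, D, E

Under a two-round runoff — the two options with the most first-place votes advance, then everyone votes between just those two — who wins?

B

Round 1 first-place votes: D 0, A 255, E 0, B 263, C 221.
B and A advance.
Runoff: B is preferred to A by 397 voters; A by 342.
B wins the runoff.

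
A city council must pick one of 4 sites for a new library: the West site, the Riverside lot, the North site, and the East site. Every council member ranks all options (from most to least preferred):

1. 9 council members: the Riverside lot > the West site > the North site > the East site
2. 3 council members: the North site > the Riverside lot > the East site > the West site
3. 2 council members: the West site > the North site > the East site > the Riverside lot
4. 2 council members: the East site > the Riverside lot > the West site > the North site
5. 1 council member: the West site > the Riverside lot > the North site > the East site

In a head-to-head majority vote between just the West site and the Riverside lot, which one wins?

Voters preferring the West site to the Riverside lot: 3; preferring the Riverside lot to the West site: 14.
the Riverside lot wins the head-to-head.

the Riverside lot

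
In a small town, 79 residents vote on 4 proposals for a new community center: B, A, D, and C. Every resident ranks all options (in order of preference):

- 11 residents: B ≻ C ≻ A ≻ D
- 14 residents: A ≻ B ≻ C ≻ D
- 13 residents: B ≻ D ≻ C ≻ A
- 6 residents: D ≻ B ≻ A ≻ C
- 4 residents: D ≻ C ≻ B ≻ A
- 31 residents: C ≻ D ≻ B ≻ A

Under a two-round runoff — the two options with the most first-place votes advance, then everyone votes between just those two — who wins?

Round 1 first-place votes: B 24, A 14, D 10, C 31.
C and B advance.
Runoff: C is preferred to B by 35 voters; B by 44.
B wins the runoff.

B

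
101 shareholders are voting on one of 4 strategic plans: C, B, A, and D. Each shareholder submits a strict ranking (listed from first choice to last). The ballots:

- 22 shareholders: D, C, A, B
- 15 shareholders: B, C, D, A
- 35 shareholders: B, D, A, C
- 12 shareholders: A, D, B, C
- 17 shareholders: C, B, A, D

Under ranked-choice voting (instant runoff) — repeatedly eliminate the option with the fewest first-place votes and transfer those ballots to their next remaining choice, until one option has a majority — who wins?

Round 1: C 17, B 50, A 12, D 22. Eliminate A.
Round 2: C 17, B 50, D 34. Eliminate C.
Round 3: B 67, D 34. B has a majority.

B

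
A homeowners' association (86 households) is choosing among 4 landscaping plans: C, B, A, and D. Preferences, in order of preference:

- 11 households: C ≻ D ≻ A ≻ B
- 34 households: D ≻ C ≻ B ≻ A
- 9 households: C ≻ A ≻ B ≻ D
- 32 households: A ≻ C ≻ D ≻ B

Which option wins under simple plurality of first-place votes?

First-place votes: C 20, B 0, A 32, D 34.
D has the most first-place votes.

D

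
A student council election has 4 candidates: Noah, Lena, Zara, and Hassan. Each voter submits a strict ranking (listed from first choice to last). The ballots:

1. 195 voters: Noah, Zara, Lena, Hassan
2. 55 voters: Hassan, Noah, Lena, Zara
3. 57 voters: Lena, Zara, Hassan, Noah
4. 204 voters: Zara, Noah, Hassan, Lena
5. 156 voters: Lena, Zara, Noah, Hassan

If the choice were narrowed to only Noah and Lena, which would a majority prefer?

Noah

Voters preferring Noah to Lena: 454; preferring Lena to Noah: 213.
Noah wins the head-to-head.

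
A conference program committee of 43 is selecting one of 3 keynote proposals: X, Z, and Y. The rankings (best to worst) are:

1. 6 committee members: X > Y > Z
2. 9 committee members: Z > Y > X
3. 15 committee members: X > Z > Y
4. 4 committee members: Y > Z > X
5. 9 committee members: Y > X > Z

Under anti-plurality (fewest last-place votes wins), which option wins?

X

Last-place votes: X 13, Z 15, Y 15.
X is ranked last by the fewest voters, so X wins.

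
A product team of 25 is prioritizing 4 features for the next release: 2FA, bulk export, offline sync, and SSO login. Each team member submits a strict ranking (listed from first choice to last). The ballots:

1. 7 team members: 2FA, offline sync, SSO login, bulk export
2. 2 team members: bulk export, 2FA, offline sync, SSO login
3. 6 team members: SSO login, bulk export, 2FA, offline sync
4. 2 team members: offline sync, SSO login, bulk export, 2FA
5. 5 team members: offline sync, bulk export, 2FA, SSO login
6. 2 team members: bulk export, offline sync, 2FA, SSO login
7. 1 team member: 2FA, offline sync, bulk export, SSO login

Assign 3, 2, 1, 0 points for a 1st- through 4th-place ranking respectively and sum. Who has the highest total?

offline sync

2FA: 7·3 + 2·2 + 6·1 + 2·0 + 5·1 + 2·1 + 1·3 = 41
bulk export: 7·0 + 2·3 + 6·2 + 2·1 + 5·2 + 2·3 + 1·1 = 37
offline sync: 7·2 + 2·1 + 6·0 + 2·3 + 5·3 + 2·2 + 1·2 = 43
SSO login: 7·1 + 2·0 + 6·3 + 2·2 + 5·0 + 2·0 + 1·0 = 29
offline sync has the highest Borda score (43).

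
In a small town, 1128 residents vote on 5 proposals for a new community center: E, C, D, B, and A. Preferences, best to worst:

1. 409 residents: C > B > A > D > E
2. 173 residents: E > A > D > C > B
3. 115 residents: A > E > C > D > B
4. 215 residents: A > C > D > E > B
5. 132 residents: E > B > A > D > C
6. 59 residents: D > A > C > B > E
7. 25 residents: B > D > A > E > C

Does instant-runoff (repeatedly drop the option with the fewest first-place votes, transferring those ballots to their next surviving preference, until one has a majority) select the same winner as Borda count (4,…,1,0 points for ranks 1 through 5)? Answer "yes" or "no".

Instant-runoff — R1 E 305, C 409, D 59, B 25, A 330 (B out); R2 E 305, C 409, D 84, A 330 (D out); R3 E 305, C 409, A 414 (E out); R4 C 409, A 719 (A winner). Winner: A.
Borda — scores: E 1805, C 2802, D 1743, B 1782, A 3148. Winner: A.
The two methods agree.

yes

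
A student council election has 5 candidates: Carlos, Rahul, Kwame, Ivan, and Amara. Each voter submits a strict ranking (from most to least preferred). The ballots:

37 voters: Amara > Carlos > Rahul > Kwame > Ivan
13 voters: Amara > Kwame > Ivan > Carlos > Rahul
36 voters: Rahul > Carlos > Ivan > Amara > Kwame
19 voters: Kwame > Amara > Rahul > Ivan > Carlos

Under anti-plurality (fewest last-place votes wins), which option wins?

Amara

Last-place votes: Carlos 19, Rahul 13, Kwame 36, Ivan 37, Amara 0.
Amara is ranked last by the fewest voters, so Amara wins.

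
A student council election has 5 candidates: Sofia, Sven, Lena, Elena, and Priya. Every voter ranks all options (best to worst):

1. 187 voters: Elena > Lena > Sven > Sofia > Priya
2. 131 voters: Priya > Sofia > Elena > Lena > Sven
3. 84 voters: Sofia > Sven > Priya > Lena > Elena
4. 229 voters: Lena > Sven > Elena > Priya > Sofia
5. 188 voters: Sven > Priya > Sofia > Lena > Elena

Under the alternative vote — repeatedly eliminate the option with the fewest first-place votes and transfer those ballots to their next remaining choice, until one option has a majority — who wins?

Round 1: Sofia 84, Sven 188, Lena 229, Elena 187, Priya 131. Eliminate Sofia.
Round 2: Sven 272, Lena 229, Elena 187, Priya 131. Eliminate Priya.
Round 3: Sven 272, Lena 229, Elena 318. Eliminate Lena.
Round 4: Sven 501, Elena 318. Sven has a majority.

Sven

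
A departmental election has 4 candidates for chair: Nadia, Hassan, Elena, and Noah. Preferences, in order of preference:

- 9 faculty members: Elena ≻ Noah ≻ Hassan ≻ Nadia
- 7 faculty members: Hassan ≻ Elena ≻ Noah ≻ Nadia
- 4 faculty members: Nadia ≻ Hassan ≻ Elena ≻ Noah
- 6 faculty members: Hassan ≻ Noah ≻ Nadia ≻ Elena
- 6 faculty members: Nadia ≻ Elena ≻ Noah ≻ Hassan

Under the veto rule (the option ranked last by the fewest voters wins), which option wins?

Noah

Last-place votes: Nadia 16, Hassan 6, Elena 6, Noah 4.
Noah is ranked last by the fewest voters, so Noah wins.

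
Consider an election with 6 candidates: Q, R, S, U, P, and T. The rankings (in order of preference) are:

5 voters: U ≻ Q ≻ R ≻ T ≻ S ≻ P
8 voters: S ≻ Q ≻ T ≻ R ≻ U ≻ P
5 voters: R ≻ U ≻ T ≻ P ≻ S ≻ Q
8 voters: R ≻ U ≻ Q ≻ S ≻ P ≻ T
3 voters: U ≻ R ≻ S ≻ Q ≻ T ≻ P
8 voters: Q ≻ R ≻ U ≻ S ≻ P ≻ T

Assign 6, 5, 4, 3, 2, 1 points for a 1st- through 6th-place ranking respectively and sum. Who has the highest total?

Q: 5·5 + 8·5 + 5·1 + 8·4 + 3·3 + 8·6 = 159
R: 5·4 + 8·3 + 5·6 + 8·6 + 3·5 + 8·5 = 177
S: 5·2 + 8·6 + 5·2 + 8·3 + 3·4 + 8·3 = 128
U: 5·6 + 8·2 + 5·5 + 8·5 + 3·6 + 8·4 = 161
P: 5·1 + 8·1 + 5·3 + 8·2 + 3·1 + 8·2 = 63
T: 5·3 + 8·4 + 5·4 + 8·1 + 3·2 + 8·1 = 89
R has the highest Borda score (177).

R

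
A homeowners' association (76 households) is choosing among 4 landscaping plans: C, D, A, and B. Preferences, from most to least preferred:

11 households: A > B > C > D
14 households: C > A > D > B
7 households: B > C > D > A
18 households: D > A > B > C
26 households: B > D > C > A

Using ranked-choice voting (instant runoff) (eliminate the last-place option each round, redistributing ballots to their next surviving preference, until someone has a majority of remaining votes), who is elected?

B

Round 1: C 14, D 18, A 11, B 33. Eliminate A.
Round 2: C 14, D 18, B 44. B has a majority.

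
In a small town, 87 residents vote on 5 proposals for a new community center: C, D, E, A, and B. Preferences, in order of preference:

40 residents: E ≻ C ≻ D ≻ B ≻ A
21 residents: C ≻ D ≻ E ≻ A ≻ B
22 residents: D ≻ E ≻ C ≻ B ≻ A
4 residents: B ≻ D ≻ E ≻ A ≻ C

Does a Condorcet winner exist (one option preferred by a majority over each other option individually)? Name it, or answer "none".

none

Checking pairwise contests:
E beats C 66–21.
C beats D 61–26.
D beats E 47–40.
C beats A 83–4.
C beats B 83–4.
Every option loses at least one head-to-head, so there is no Condorcet winner.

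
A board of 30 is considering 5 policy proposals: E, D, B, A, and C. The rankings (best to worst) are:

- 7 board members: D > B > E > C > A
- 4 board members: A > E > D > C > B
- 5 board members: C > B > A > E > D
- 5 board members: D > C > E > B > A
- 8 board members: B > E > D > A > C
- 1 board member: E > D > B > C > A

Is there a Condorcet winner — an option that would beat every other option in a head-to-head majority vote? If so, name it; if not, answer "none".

none

Checking pairwise contests:
B beats E 20–10.
E beats D 18–12.
D beats B 17–13.
E beats A 21–9.
E beats C 20–10.
Every option loses at least one head-to-head, so there is no Condorcet winner.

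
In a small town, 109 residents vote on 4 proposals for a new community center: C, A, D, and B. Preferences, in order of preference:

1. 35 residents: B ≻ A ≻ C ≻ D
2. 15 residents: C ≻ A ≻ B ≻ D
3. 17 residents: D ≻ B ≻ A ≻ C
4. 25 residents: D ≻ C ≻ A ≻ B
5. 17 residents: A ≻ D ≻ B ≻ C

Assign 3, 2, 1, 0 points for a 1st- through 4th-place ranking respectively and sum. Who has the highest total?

A

C: 35·1 + 15·3 + 17·0 + 25·2 + 17·0 = 130
A: 35·2 + 15·2 + 17·1 + 25·1 + 17·3 = 193
D: 35·0 + 15·0 + 17·3 + 25·3 + 17·2 = 160
B: 35·3 + 15·1 + 17·2 + 25·0 + 17·1 = 171
A has the highest Borda score (193).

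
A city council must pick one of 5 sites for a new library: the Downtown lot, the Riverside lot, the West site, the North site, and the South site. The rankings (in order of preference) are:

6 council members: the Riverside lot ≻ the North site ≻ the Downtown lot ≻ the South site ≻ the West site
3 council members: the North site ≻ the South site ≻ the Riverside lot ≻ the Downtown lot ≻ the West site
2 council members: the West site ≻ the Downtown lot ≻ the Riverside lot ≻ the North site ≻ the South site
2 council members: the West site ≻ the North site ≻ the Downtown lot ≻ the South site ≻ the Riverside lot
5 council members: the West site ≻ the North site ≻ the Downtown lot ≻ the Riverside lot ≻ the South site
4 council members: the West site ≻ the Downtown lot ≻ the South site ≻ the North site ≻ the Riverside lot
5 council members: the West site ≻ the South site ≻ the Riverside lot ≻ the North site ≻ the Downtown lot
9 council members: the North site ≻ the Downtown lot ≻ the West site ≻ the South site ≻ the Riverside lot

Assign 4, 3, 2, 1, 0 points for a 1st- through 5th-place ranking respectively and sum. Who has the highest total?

the Downtown lot: 6·2 + 3·1 + 2·3 + 2·2 + 5·2 + 4·3 + 5·0 + 9·3 = 74
the Riverside lot: 6·4 + 3·2 + 2·2 + 2·0 + 5·1 + 4·0 + 5·2 + 9·0 = 49
the West site: 6·0 + 3·0 + 2·4 + 2·4 + 5·4 + 4·4 + 5·4 + 9·2 = 90
the North site: 6·3 + 3·4 + 2·1 + 2·3 + 5·3 + 4·1 + 5·1 + 9·4 = 98
the South site: 6·1 + 3·3 + 2·0 + 2·1 + 5·0 + 4·2 + 5·3 + 9·1 = 49
the North site has the highest Borda score (98).

the North site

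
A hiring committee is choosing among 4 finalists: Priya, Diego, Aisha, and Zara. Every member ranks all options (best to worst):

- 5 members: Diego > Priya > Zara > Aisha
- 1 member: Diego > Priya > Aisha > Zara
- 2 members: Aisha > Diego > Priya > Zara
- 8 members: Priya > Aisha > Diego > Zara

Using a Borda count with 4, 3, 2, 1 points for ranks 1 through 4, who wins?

Priya

Priya: 5·3 + 1·3 + 2·2 + 8·4 = 54
Diego: 5·4 + 1·4 + 2·3 + 8·2 = 46
Aisha: 5·1 + 1·2 + 2·4 + 8·3 = 39
Zara: 5·2 + 1·1 + 2·1 + 8·1 = 21
Priya has the highest Borda score (54).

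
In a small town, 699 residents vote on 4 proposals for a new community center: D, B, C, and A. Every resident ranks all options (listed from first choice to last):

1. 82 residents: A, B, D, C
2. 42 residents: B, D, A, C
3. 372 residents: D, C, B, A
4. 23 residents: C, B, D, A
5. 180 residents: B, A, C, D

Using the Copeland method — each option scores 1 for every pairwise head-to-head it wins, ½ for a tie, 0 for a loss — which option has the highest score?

D

D: beats B, C, and A → score 3.
B: beats A; loses to D and C → score 1.
C: beats B and A; loses to D → score 2.
A: loses to D, B, and C → score 0.
D has the best pairwise record.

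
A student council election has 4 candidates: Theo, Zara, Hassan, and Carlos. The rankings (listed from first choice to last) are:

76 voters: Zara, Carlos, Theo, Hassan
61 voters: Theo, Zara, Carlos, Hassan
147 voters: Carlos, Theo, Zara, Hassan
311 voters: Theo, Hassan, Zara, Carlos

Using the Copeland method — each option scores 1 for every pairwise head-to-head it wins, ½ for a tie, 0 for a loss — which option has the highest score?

Theo: beats Zara, Hassan, and Carlos → score 3.
Zara: beats Carlos; loses to Theo and Hassan → score 1.
Hassan: beats Zara and Carlos; loses to Theo → score 2.
Carlos: loses to Theo, Zara, and Hassan → score 0.
Theo has the best pairwise record.

Theo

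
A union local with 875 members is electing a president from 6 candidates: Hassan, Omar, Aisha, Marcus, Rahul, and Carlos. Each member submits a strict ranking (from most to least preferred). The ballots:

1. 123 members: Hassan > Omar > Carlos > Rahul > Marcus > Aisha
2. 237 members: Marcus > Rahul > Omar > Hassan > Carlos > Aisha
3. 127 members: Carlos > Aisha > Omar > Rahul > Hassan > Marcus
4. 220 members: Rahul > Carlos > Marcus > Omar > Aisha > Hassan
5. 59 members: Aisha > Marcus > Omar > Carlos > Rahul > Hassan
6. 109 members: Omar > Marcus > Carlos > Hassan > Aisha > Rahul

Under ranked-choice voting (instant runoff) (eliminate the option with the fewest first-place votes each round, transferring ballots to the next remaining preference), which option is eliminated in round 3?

Round 1: Hassan 123, Omar 109, Aisha 59, Marcus 237, Rahul 220, Carlos 127. Eliminate Aisha.
Round 2: Hassan 123, Omar 109, Marcus 296, Rahul 220, Carlos 127. Eliminate Omar.
Round 3: Hassan 123, Marcus 405, Rahul 220, Carlos 127. Eliminate Hassan.

Hassan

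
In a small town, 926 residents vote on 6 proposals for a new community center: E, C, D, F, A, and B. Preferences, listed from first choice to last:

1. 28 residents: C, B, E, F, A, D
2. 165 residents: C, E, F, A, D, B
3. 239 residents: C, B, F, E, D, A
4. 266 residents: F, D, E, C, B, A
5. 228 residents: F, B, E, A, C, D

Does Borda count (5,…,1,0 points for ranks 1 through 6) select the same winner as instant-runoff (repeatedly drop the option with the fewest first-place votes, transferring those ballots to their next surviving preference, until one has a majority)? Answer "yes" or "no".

Borda — scores: E 2704, C 2920, D 1468, F 3738, A 814, B 2246. Winner: F.
Instant-runoff — R1 E 0, C 432, D 0, F 494, A 0, B 0 (F winner). Winner: F.
The two methods agree.

yes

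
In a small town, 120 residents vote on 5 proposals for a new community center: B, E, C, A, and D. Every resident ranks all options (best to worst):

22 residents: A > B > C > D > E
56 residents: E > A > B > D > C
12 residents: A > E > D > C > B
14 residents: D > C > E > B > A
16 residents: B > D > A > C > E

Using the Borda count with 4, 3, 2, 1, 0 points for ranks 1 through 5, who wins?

A

B: 22·3 + 56·2 + 12·0 + 14·1 + 16·4 = 256
E: 22·0 + 56·4 + 12·3 + 14·2 + 16·0 = 288
C: 22·2 + 56·0 + 12·1 + 14·3 + 16·1 = 114
A: 22·4 + 56·3 + 12·4 + 14·0 + 16·2 = 336
D: 22·1 + 56·1 + 12·2 + 14·4 + 16·3 = 206
A has the highest Borda score (336).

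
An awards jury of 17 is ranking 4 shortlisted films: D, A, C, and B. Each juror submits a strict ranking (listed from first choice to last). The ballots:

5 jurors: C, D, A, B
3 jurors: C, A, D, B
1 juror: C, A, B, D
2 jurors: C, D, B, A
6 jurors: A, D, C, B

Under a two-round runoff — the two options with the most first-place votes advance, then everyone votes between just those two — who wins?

C

Round 1 first-place votes: D 0, A 6, C 11, B 0.
C and A advance.
Runoff: C is preferred to A by 11 voters; A by 6.
C wins the runoff.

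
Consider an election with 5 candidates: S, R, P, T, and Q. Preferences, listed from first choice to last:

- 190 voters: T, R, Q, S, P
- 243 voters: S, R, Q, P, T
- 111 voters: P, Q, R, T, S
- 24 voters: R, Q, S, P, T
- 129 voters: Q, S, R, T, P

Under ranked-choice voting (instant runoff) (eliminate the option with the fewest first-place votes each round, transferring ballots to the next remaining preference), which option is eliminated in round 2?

P

Round 1: S 243, R 24, P 111, T 190, Q 129. Eliminate R.
Round 2: S 243, P 111, T 190, Q 153. Eliminate P.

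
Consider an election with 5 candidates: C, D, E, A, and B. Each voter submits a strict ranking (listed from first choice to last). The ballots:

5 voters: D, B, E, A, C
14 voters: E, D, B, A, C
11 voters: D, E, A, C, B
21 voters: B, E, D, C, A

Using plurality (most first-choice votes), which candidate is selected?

First-place votes: C 0, D 16, E 14, A 0, B 21.
B has the most first-place votes.

B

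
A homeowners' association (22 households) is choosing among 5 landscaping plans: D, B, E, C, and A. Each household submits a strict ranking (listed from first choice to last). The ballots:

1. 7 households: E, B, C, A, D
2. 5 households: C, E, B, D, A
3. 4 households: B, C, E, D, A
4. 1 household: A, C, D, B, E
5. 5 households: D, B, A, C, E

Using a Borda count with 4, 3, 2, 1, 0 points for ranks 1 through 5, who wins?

B

D: 7·0 + 5·1 + 4·1 + 1·2 + 5·4 = 31
B: 7·3 + 5·2 + 4·4 + 1·1 + 5·3 = 63
E: 7·4 + 5·3 + 4·2 + 1·0 + 5·0 = 51
C: 7·2 + 5·4 + 4·3 + 1·3 + 5·1 = 54
A: 7·1 + 5·0 + 4·0 + 1·4 + 5·2 = 21
B has the highest Borda score (63).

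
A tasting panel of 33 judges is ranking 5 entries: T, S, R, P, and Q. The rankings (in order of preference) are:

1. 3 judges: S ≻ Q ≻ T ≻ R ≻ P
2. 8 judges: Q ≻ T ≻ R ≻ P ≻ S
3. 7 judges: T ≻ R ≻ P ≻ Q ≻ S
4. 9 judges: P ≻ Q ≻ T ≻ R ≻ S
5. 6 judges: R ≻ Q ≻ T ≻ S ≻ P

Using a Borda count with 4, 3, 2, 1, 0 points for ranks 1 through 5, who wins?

Q

T: 3·2 + 8·3 + 7·4 + 9·2 + 6·2 = 88
S: 3·4 + 8·0 + 7·0 + 9·0 + 6·1 = 18
R: 3·1 + 8·2 + 7·3 + 9·1 + 6·4 = 73
P: 3·0 + 8·1 + 7·2 + 9·4 + 6·0 = 58
Q: 3·3 + 8·4 + 7·1 + 9·3 + 6·3 = 93
Q has the highest Borda score (93).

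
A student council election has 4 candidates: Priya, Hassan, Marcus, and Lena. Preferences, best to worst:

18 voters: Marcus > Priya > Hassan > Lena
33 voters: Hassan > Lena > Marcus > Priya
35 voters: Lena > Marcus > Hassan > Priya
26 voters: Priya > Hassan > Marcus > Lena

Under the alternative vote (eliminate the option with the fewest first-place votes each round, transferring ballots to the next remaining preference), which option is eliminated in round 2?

Round 1: Priya 26, Hassan 33, Marcus 18, Lena 35. Eliminate Marcus.
Round 2: Priya 44, Hassan 33, Lena 35. Eliminate Hassan.

Hassan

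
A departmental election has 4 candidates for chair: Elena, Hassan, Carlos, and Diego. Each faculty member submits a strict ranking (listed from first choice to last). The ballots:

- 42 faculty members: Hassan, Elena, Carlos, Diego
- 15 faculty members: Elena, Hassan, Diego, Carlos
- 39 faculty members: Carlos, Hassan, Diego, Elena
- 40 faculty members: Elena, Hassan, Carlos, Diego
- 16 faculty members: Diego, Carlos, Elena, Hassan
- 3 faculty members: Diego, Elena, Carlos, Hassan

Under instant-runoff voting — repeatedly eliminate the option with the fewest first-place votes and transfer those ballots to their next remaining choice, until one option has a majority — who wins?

Round 1: Elena 55, Hassan 42, Carlos 39, Diego 19. Eliminate Diego.
Round 2: Elena 58, Hassan 42, Carlos 55. Eliminate Hassan.
Round 3: Elena 100, Carlos 55. Elena has a majority.

Elena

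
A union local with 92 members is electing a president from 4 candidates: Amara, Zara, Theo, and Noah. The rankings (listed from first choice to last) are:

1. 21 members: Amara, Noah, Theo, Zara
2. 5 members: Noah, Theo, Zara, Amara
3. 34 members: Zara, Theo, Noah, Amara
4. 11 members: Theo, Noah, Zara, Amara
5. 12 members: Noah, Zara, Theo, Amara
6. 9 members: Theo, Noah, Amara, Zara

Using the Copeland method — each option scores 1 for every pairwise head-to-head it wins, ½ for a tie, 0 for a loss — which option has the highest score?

Amara: loses to Zara, Theo, and Noah → score 0.
Zara: beats Amara; ties Theo; loses to Noah → score 1.5.
Theo: beats Amara and Noah; ties Zara → score 2.5.
Noah: beats Amara and Zara; loses to Theo → score 2.
Theo has the best pairwise record.

Theo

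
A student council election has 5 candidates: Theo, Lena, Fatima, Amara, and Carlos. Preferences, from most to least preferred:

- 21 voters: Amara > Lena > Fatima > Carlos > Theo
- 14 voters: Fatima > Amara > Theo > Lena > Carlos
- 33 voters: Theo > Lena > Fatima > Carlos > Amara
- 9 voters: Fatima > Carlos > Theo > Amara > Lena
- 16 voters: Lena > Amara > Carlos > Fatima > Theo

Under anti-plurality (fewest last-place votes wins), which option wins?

Fatima

Last-place votes: Theo 37, Lena 9, Fatima 0, Amara 33, Carlos 14.
Fatima is ranked last by the fewest voters, so Fatima wins.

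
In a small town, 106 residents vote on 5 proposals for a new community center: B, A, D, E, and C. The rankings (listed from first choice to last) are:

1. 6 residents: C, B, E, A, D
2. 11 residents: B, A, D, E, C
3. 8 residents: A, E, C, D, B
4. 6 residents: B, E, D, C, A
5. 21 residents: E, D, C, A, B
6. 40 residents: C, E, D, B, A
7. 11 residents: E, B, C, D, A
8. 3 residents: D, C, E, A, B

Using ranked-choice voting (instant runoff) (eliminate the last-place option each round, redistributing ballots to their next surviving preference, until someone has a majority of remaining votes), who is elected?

Round 1: B 17, A 8, D 3, E 32, C 46. Eliminate D.
Round 2: B 17, A 8, E 32, C 49. Eliminate A.
Round 3: B 17, E 40, C 49. Eliminate B.
Round 4: E 57, C 49. E has a majority.

E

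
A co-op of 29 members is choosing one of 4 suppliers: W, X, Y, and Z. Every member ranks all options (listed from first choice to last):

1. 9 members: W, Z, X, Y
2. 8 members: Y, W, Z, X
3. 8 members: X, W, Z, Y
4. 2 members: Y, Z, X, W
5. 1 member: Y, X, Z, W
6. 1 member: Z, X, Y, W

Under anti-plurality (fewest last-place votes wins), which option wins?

Last-place votes: W 4, X 8, Y 17, Z 0.
Z is ranked last by the fewest voters, so Z wins.

Z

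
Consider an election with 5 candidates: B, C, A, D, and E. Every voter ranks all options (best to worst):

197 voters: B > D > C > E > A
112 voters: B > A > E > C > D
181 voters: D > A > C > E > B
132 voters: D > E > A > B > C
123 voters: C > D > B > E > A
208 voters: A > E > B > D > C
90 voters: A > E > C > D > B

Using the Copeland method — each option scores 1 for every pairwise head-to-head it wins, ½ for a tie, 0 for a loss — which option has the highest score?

B: beats C; loses to A, D, and E → score 1.
C: loses to B, A, D, and E → score 0.
A: beats B, C, and E; loses to D → score 3.
D: beats B, C, A, and E → score 4.
E: beats B and C; loses to A and D → score 2.
D has the best pairwise record.

D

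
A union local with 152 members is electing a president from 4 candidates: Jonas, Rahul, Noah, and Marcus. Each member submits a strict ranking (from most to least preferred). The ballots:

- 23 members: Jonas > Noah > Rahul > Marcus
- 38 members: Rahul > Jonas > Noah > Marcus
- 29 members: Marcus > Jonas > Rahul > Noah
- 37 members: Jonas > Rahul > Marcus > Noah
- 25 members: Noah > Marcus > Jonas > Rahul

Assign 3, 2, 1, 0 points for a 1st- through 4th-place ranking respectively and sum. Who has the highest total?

Jonas

Jonas: 23·3 + 38·2 + 29·2 + 37·3 + 25·1 = 339
Rahul: 23·1 + 38·3 + 29·1 + 37·2 + 25·0 = 240
Noah: 23·2 + 38·1 + 29·0 + 37·0 + 25·3 = 159
Marcus: 23·0 + 38·0 + 29·3 + 37·1 + 25·2 = 174
Jonas has the highest Borda score (339).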